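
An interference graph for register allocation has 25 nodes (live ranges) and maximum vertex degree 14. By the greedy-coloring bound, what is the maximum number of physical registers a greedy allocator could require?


Greedy coloring never needs more than (max_degree + 1) colors: when coloring a vertex, at most max_degree neighbors are already colored.
Upper bound = 14 + 1 = 15

15


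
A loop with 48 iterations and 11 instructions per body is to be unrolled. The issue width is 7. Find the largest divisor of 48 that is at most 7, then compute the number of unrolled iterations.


Largest divisor of 48 <= 7 is 6
New iterations = 48 / 6 = 8

8


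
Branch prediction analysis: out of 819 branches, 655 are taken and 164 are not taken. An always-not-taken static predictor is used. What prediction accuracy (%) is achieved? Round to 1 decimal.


Predictor: always-not-taken
Correct predictions = 164
Accuracy = 164 / 819 * 100 = 20.0%

20.0


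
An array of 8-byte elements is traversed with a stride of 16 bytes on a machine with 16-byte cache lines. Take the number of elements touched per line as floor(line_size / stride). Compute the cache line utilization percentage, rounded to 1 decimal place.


Elements per cache line = floor(16 / 16) = 1
Bytes used = 1 * 8 = 8
Utilization = 8 / 16 * 100 = 50.0%

50.0


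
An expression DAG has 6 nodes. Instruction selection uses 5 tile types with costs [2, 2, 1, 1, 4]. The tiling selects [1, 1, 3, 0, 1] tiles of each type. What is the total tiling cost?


Total cost = sum(count_i * cost_i)
= 1*2 + 1*2 + 3*1 + 0*1 + 1*4
= 11

11


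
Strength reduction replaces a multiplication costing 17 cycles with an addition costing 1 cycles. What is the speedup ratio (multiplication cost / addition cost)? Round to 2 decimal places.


Ratio = mult_cost / add_cost = 17 / 1 = 17.0

17.0


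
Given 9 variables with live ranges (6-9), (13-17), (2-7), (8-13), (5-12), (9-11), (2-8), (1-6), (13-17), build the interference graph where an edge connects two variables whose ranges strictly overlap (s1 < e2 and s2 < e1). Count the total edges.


Check all pairs for overlapping intervals.
Two intervals (s1,e1) and (s2,e2) overlap if s1 < e2 and s2 < e1.
v0 (6-9) vs v1..v8: overlaps v2, v3, v4, v6 -> 4
v1 (13-17) vs v2..v8: overlaps v8 -> 1
v2 (2-7) vs v3..v8: overlaps v4, v6, v7 -> 3
v3 (8-13) vs v4..v8: overlaps v4, v5 -> 2
v4 (5-12) vs v5..v8: overlaps v5, v6, v7 -> 3
v5 (9-11) vs v6..v8: overlaps none -> 0
v6 (2-8) vs v7..v8: overlaps v7 -> 1
v7 (1-6) vs v8: overlaps none -> 0
Total overlapping pairs = 4 + 1 + 3 + 2 + 3 + 0 + 1 + 0 = 14

14


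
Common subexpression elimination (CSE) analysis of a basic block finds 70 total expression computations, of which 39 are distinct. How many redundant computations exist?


CSE count = total expressions - unique expressions
= 70 - 39 = 31

31


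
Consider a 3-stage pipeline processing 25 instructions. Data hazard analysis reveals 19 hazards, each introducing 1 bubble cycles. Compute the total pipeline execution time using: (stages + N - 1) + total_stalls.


Base cycles = 3 + 25 - 1 = 27
Total stalls = 19 * 1 = 19
Total = 27 + 19 = 46

46


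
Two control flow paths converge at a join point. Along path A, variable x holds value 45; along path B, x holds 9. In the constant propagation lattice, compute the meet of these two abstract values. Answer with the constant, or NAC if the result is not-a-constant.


Meet operation: if both paths give the same constant, result is that constant; if they differ, result is NAC (not-a-constant).
Path A: 45, Path B: 9 -> differ
Result: not-a-constant -> NAC

NAC


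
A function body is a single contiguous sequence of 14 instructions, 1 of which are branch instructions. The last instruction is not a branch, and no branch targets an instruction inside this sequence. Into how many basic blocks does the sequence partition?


With no in-sequence branch targets, the leaders are the first instruction plus the instruction after each branch.
Number of basic blocks = branches + 1
= 1 + 1 = 2

2


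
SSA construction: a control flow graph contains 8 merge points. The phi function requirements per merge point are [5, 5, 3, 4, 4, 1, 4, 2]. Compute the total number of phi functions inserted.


Total phi functions = sum of phi functions at each join node
= 5 + 5 + 3 + 4 + 4 + 1 + 4 + 2 = 28

28


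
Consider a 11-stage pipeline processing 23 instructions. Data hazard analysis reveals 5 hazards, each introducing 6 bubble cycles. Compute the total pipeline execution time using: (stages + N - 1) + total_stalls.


Base cycles = 11 + 23 - 1 = 33
Total stalls = 5 * 6 = 30
Total = 33 + 30 = 63

63


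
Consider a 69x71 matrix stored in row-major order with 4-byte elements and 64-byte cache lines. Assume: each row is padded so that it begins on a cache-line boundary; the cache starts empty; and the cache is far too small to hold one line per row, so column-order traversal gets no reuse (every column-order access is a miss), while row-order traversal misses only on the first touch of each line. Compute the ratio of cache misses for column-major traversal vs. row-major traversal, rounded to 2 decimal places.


Each row occupies 71 * 4 = 284 bytes and starts on a line boundary, so it spans ceil(284 / 64) = 5 cache lines.
Row-major traversal misses (one per line touched): 69 * ceil(71 * 4 / 64) = 345
Column-major traversal misses (no reuse, every access misses): 69 * 71 = 4899
Ratio = 4899 / 345 = 14.2

14.2


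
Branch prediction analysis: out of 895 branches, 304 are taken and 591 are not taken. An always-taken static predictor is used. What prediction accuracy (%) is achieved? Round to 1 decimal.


Predictor: always-taken
Correct predictions = 304
Accuracy = 304 / 895 * 100 = 34.0%

34.0


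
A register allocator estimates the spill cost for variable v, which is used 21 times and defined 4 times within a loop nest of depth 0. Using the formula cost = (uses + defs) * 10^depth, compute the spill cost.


uses + defs = 21 + 4 = 25
10^0 = 1
Spill cost = 25 * 1 = 25

25


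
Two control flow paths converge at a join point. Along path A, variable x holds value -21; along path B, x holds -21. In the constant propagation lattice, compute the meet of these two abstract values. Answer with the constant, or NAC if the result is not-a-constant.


Meet operation: if both paths give the same constant, result is that constant; if they differ, result is NAC (not-a-constant).
Path A: -21, Path B: -21 -> equal
Result: constant -> -21

-21


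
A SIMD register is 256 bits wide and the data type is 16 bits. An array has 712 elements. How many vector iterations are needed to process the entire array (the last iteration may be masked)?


Width = 256 / 16 = 16 elements per vector op
Iterations = ceil(712 / 16) = 45

45


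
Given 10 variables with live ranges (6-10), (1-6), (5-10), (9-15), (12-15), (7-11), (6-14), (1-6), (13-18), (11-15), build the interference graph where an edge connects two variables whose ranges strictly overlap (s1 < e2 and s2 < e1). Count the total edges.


Check all pairs for overlapping intervals.
Two intervals (s1,e1) and (s2,e2) overlap if s1 < e2 and s2 < e1.
v0 (6-10) vs v1..v9: overlaps v2, v3, v5, v6 -> 4
v1 (1-6) vs v2..v9: overlaps v2, v7 -> 2
v2 (5-10) vs v3..v9: overlaps v3, v5, v6, v7 -> 4
v3 (9-15) vs v4..v9: overlaps v4, v5, v6, v8, v9 -> 5
v4 (12-15) vs v5..v9: overlaps v6, v8, v9 -> 3
v5 (7-11) vs v6..v9: overlaps v6 -> 1
v6 (6-14) vs v7..v9: overlaps v8, v9 -> 2
v7 (1-6) vs v8..v9: overlaps none -> 0
v8 (13-18) vs v9: overlaps v9 -> 1
Total overlapping pairs = 4 + 2 + 4 + 5 + 3 + 1 + 2 + 0 + 1 = 22

22


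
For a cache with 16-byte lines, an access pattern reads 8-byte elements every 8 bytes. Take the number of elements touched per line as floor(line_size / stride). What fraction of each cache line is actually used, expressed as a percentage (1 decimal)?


Elements per cache line = floor(16 / 8) = 2
Bytes used = 2 * 8 = 16
Utilization = 16 / 16 * 100 = 100.0%

100.0


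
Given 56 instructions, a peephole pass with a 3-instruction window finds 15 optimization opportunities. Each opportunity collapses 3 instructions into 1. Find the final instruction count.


Each match removes 2 instructions.
Total removed = 15 * 2 = 30
Remaining = 56 - 30 = 26

26


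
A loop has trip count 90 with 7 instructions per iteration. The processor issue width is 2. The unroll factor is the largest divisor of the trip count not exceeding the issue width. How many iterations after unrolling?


Largest divisor of 90 <= 2 is 2
New iterations = 90 / 2 = 45

45


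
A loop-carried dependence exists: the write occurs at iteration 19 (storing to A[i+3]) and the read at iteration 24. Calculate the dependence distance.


Distance = read iteration - write iteration
= 24 - 19 = 5

5


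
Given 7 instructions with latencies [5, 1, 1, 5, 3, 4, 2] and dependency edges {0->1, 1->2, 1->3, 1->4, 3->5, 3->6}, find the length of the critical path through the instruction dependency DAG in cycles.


Compute longest path through dependency graph: dist(Ik) = max over predecessors of dist + latency(Ik).
dist(I0) = latency 5 = 5
dist(I1) = dist(I0) + 1 = 5 + 1 = 6
dist(I2) = dist(I1) + 1 = 6 + 1 = 7
dist(I3) = dist(I1) + 5 = 6 + 5 = 11
dist(I4) = dist(I1) + 3 = 6 + 3 = 9
dist(I5) = dist(I3) + 4 = 11 + 4 = 15
dist(I6) = dist(I3) + 2 = 11 + 2 = 13
Critical path = max dist = 15

15


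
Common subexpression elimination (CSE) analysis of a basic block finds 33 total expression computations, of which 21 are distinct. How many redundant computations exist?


CSE count = total expressions - unique expressions
= 33 - 21 = 12

12


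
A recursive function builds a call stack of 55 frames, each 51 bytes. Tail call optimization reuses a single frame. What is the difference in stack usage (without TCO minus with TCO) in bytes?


Without TCO: 55 * 51 = 2805 bytes
With TCO: reuse 1 frame = 51 bytes
Savings = 2805 - 51 = 2754

2754


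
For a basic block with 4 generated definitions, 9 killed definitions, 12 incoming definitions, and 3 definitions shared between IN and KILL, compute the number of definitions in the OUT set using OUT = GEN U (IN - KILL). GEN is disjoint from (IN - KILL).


IN - KILL: 12 - 3 = 9 surviving definitions
OUT = GEN + surviving = 4 + 9 = 13

13


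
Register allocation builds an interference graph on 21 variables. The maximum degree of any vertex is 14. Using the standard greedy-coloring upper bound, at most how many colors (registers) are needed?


Greedy coloring never needs more than (max_degree + 1) colors: when coloring a vertex, at most max_degree neighbors are already colored.
Upper bound = 14 + 1 = 15

15


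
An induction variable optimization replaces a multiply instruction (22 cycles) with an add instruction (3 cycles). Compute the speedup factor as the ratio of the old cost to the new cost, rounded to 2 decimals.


Ratio = mult_cost / add_cost = 22 / 3 = 7.33

7.33


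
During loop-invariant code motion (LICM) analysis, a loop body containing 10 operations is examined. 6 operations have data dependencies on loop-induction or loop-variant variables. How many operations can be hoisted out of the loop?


Invariant candidates = total - loop-dependent
= 10 - 6 = 4

4


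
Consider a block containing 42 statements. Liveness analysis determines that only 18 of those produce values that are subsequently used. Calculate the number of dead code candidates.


Dead code = total statements - live definitions
= 42 - 18 = 24

24


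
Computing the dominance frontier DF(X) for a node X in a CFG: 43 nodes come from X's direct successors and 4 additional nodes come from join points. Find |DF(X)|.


DF(X) = direct successor contributions + join point contributions
= 43 + 4 = 47

47


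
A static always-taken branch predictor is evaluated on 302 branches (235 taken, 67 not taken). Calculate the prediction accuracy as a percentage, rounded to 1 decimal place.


Predictor: always-taken
Correct predictions = 235
Accuracy = 235 / 302 * 100 = 77.8%

77.8


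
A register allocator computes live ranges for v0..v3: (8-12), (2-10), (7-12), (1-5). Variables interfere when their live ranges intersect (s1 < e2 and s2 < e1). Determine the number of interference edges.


Check all pairs for overlapping intervals.
Two intervals (s1,e1) and (s2,e2) overlap if s1 < e2 and s2 < e1.
v0 (8-12) vs v1..v3: overlaps v1, v2 -> 2
v1 (2-10) vs v2..v3: overlaps v2, v3 -> 2
v2 (7-12) vs v3: overlaps none -> 0
Total overlapping pairs = 2 + 2 + 0 = 4

4


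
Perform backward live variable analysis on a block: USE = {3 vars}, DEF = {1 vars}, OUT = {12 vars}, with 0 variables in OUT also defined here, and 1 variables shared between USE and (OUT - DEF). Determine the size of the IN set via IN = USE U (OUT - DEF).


OUT - DEF: 12 - 0 = 12
|IN| = |USE| + |OUT - DEF| - |USE ∩ (OUT - DEF)| = 3 + 12 - 1 = 14

14


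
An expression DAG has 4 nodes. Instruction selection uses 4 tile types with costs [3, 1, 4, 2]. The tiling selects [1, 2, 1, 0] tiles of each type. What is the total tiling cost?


Total cost = sum(count_i * cost_i)
= 1*3 + 2*1 + 1*4 + 0*2
= 9

9


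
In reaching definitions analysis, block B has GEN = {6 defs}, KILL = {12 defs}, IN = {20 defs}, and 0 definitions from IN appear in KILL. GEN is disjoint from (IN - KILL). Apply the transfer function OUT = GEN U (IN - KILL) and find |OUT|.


IN - KILL: 20 - 0 = 20 surviving definitions
OUT = GEN + surviving = 6 + 20 = 26

26


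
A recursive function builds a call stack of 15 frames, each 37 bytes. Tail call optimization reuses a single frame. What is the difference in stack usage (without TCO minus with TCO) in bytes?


Without TCO: 15 * 37 = 555 bytes
With TCO: reuse 1 frame = 37 bytes
Savings = 555 - 37 = 518

518


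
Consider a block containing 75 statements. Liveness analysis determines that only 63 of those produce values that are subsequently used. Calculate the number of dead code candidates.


Dead code = total statements - live definitions
= 75 - 63 = 12

12


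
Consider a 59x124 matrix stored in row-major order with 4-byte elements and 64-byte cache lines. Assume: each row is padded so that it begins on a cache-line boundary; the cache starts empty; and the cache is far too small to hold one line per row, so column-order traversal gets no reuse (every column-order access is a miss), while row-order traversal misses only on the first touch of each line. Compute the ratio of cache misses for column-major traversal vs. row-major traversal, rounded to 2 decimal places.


Each row occupies 124 * 4 = 496 bytes and starts on a line boundary, so it spans ceil(496 / 64) = 8 cache lines.
Row-major traversal misses (one per line touched): 59 * ceil(124 * 4 / 64) = 472
Column-major traversal misses (no reuse, every access misses): 59 * 124 = 7316
Ratio = 7316 / 472 = 15.5

15.5


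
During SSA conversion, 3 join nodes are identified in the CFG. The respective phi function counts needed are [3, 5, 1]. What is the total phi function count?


Total phi functions = sum of phi functions at each join node
= 3 + 5 + 1 = 9

9


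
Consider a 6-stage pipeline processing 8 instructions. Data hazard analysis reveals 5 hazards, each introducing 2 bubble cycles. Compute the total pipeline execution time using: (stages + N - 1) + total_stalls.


Base cycles = 6 + 8 - 1 = 13
Total stalls = 5 * 2 = 10
Total = 13 + 10 = 23

23


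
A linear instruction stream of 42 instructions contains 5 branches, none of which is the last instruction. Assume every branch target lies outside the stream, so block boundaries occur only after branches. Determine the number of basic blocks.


With no in-sequence branch targets, the leaders are the first instruction plus the instruction after each branch.
Number of basic blocks = branches + 1
= 5 + 1 = 6

6


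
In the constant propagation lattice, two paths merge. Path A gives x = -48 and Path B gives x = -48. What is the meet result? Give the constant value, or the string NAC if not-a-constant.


Meet operation: if both paths give the same constant, result is that constant; if they differ, result is NAC (not-a-constant).
Path A: -48, Path B: -48 -> equal
Result: constant -> -48

-48


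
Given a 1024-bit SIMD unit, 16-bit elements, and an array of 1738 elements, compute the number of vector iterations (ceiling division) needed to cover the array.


Width = 1024 / 16 = 64 elements per vector op
Iterations = ceil(1738 / 64) = 28

28


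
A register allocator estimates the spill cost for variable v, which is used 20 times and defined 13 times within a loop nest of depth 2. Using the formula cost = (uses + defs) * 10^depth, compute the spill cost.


uses + defs = 20 + 13 = 33
10^2 = 100
Spill cost = 33 * 100 = 3300

3300


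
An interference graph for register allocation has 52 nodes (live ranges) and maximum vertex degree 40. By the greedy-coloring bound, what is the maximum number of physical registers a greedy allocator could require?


Greedy coloring never needs more than (max_degree + 1) colors: when coloring a vertex, at most max_degree neighbors are already colored.
Upper bound = 40 + 1 = 41

41


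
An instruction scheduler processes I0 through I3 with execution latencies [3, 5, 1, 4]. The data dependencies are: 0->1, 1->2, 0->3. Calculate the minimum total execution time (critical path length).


Compute longest path through dependency graph: dist(Ik) = max over predecessors of dist + latency(Ik).
dist(I0) = latency 3 = 3
dist(I1) = dist(I0) + 5 = 3 + 5 = 8
dist(I2) = dist(I1) + 1 = 8 + 1 = 9
dist(I3) = dist(I0) + 4 = 3 + 4 = 7
Critical path = max dist = 9

9


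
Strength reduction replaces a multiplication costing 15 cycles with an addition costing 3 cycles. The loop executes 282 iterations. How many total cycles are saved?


Per-iteration saving = 15 - 3 = 12
Total saved = 282 * 12 = 3384

3384


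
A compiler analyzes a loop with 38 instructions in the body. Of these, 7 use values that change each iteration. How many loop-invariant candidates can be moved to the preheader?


Invariant candidates = total - loop-dependent
= 38 - 7 = 31

31


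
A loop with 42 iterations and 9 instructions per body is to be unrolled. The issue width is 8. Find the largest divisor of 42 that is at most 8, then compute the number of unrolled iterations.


Largest divisor of 42 <= 8 is 7
New iterations = 42 / 7 = 6

6


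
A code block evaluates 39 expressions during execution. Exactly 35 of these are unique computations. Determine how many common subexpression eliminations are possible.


CSE count = total expressions - unique expressions
= 39 - 35 = 4

4


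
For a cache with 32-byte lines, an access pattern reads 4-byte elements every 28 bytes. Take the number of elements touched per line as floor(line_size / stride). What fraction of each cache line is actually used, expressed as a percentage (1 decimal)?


Elements per cache line = floor(32 / 28) = 1
Bytes used = 1 * 4 = 4
Utilization = 4 / 32 * 100 = 12.5%

12.5


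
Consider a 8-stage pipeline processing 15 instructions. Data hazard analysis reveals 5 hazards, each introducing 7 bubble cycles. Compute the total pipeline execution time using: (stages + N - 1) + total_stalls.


Base cycles = 8 + 15 - 1 = 22
Total stalls = 5 * 7 = 35
Total = 22 + 35 = 57

57


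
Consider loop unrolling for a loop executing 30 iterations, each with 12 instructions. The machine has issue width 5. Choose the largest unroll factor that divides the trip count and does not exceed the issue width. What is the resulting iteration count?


Largest divisor of 30 <= 5 is 5
New iterations = 30 / 5 = 6

6


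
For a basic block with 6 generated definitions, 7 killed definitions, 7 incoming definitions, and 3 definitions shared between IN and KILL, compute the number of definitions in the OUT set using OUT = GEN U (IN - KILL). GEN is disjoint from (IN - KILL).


IN - KILL: 7 - 3 = 4 surviving definitions
OUT = GEN + surviving = 6 + 4 = 10

10


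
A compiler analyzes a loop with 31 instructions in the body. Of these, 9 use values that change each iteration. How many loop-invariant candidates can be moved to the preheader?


Invariant candidates = total - loop-dependent
= 31 - 9 = 22

22


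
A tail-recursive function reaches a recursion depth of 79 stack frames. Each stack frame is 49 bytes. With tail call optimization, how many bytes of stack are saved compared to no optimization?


Without TCO: 79 * 49 = 3871 bytes
With TCO: reuse 1 frame = 49 bytes
Savings = 3871 - 49 = 3822

3822


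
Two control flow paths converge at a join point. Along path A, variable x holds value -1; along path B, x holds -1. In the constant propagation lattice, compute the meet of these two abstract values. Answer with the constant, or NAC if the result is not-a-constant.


Meet operation: if both paths give the same constant, result is that constant; if they differ, result is NAC (not-a-constant).
Path A: -1, Path B: -1 -> equal
Result: constant -> -1

-1


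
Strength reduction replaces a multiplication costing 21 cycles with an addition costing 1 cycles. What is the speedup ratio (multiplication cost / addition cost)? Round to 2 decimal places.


Ratio = mult_cost / add_cost = 21 / 1 = 21.0

21.0


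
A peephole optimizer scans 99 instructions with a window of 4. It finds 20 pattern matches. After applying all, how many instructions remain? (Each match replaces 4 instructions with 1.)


Each match removes 3 instructions.
Total removed = 20 * 3 = 60
Remaining = 99 - 60 = 39

39


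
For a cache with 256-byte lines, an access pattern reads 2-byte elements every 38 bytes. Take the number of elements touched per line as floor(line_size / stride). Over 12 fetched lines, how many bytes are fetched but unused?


Elements per line = floor(256 / 38) = 6
Bytes used per line = 6 * 2 = 12
Wasted per line = 256 - 12 = 244
Total wasted = 244 * 12 = 2928

2928


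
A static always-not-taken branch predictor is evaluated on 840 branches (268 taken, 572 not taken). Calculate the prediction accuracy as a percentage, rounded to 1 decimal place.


Predictor: always-not-taken
Correct predictions = 572
Accuracy = 572 / 840 * 100 = 68.1%

68.1


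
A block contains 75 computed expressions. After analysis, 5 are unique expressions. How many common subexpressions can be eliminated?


CSE count = total expressions - unique expressions
= 75 - 5 = 70

70


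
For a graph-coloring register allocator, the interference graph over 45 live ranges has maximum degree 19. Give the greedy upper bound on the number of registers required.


Greedy coloring never needs more than (max_degree + 1) colors: when coloring a vertex, at most max_degree neighbors are already colored.
Upper bound = 19 + 1 = 20

20


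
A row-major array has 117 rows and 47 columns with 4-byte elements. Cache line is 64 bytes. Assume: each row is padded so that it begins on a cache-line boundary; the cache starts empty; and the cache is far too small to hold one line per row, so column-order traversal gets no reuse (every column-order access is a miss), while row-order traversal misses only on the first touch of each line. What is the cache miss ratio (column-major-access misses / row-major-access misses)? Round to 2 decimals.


Each row occupies 47 * 4 = 188 bytes and starts on a line boundary, so it spans ceil(188 / 64) = 3 cache lines.
Row-major traversal misses (one per line touched): 117 * ceil(47 * 4 / 64) = 351
Column-major traversal misses (no reuse, every access misses): 117 * 47 = 5499
Ratio = 5499 / 351 = 15.67

15.67


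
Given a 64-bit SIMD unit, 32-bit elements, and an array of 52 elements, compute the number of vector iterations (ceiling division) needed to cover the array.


Width = 64 / 32 = 2 elements per vector op
Iterations = ceil(52 / 2) = 26

26


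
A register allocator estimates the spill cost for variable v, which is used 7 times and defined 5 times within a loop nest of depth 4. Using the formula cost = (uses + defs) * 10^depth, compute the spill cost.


uses + defs = 7 + 5 = 12
10^4 = 10000
Spill cost = 12 * 10000 = 120000

120000


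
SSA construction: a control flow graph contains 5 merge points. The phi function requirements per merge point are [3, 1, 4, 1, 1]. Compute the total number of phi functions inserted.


Total phi functions = sum of phi functions at each join node
= 3 + 1 + 4 + 1 + 1 = 10

10


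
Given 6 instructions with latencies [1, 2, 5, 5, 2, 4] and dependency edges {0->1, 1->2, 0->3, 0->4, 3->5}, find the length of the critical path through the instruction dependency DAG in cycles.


Compute longest path through dependency graph: dist(Ik) = max over predecessors of dist + latency(Ik).
dist(I0) = latency 1 = 1
dist(I1) = dist(I0) + 2 = 1 + 2 = 3
dist(I2) = dist(I1) + 5 = 3 + 5 = 8
dist(I3) = dist(I0) + 5 = 1 + 5 = 6
dist(I4) = dist(I0) + 2 = 1 + 2 = 3
dist(I5) = dist(I3) + 4 = 6 + 4 = 10
Critical path = max dist = 10

10


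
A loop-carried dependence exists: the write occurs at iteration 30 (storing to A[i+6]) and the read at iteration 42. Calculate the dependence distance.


Distance = read iteration - write iteration
= 42 - 30 = 12

12


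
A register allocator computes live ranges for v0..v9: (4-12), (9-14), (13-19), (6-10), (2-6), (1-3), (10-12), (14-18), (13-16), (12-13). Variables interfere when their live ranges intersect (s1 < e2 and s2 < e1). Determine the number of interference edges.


Check all pairs for overlapping intervals.
Two intervals (s1,e1) and (s2,e2) overlap if s1 < e2 and s2 < e1.
v0 (4-12) vs v1..v9: overlaps v1, v3, v4, v6 -> 4
v1 (9-14) vs v2..v9: overlaps v2, v3, v6, v8, v9 -> 5
v2 (13-19) vs v3..v9: overlaps v7, v8 -> 2
v3 (6-10) vs v4..v9: overlaps none -> 0
v4 (2-6) vs v5..v9: overlaps v5 -> 1
v5 (1-3) vs v6..v9: overlaps none -> 0
v6 (10-12) vs v7..v9: overlaps none -> 0
v7 (14-18) vs v8..v9: overlaps v8 -> 1
v8 (13-16) vs v9: overlaps none -> 0
Total overlapping pairs = 4 + 5 + 2 + 0 + 1 + 0 + 0 + 1 + 0 = 13

13


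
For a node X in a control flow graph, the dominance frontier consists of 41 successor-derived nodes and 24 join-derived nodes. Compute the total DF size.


DF(X) = direct successor contributions + join point contributions
= 41 + 24 = 65

65


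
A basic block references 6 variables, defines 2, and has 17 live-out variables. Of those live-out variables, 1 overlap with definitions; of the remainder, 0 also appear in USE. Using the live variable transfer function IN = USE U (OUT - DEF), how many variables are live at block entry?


OUT - DEF: 17 - 1 = 16
|IN| = |USE| + |OUT - DEF| - |USE ∩ (OUT - DEF)| = 6 + 16 - 0 = 22

22


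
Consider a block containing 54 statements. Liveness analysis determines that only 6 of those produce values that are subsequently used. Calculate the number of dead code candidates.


Dead code = total statements - live definitions
= 54 - 6 = 48

48


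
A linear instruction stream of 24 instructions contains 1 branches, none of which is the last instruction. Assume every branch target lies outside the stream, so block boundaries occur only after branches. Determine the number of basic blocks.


With no in-sequence branch targets, the leaders are the first instruction plus the instruction after each branch.
Number of basic blocks = branches + 1
= 1 + 1 = 2

2


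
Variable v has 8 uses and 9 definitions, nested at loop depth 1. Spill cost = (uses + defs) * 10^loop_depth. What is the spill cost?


uses + defs = 8 + 9 = 17
10^1 = 10
Spill cost = 17 * 10 = 170

170


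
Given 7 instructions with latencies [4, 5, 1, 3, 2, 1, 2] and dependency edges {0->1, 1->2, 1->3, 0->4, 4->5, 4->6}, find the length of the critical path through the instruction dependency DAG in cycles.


Compute longest path through dependency graph: dist(Ik) = max over predecessors of dist + latency(Ik).
dist(I0) = latency 4 = 4
dist(I1) = dist(I0) + 5 = 4 + 5 = 9
dist(I2) = dist(I1) + 1 = 9 + 1 = 10
dist(I3) = dist(I1) + 3 = 9 + 3 = 12
dist(I4) = dist(I0) + 2 = 4 + 2 = 6
dist(I5) = dist(I4) + 1 = 6 + 1 = 7
dist(I6) = dist(I4) + 2 = 6 + 2 = 8
Critical path = max dist = 12

12


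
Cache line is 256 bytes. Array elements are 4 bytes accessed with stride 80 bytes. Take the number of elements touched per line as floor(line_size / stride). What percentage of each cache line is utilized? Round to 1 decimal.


Elements per cache line = floor(256 / 80) = 3
Bytes used = 3 * 4 = 12
Utilization = 12 / 256 * 100 = 4.7%

4.7


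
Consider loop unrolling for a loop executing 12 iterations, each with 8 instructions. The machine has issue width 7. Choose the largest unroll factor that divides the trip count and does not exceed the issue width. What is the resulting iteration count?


Largest divisor of 12 <= 7 is 6
New iterations = 12 / 6 = 2

2


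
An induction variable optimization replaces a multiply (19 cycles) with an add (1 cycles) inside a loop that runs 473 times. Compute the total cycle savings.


Per-iteration saving = 19 - 1 = 18
Total saved = 473 * 18 = 8514

8514


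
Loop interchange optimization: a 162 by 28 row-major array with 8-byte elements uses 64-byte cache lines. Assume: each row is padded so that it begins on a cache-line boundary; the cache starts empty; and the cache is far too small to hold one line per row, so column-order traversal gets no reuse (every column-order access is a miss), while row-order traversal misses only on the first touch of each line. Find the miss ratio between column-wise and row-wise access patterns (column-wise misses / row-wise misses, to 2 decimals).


Each row occupies 28 * 8 = 224 bytes and starts on a line boundary, so it spans ceil(224 / 64) = 4 cache lines.
Row-major traversal misses (one per line touched): 162 * ceil(28 * 8 / 64) = 648
Column-major traversal misses (no reuse, every access misses): 162 * 28 = 4536
Ratio = 4536 / 648 = 7.0

7.0


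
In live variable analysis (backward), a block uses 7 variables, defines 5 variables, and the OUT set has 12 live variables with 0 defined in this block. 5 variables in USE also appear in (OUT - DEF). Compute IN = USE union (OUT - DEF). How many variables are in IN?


OUT - DEF: 12 - 0 = 12
|IN| = |USE| + |OUT - DEF| - |USE ∩ (OUT - DEF)| = 7 + 12 - 5 = 14

14


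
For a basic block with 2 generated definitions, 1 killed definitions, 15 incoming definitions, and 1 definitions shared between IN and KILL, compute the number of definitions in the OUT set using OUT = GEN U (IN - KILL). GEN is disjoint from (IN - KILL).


IN - KILL: 15 - 1 = 14 surviving definitions
OUT = GEN + surviving = 2 + 14 = 16

16


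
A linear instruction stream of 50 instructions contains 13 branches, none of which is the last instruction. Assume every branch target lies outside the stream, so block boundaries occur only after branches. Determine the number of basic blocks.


With no in-sequence branch targets, the leaders are the first instruction plus the instruction after each branch.
Number of basic blocks = branches + 1
= 13 + 1 = 14

14


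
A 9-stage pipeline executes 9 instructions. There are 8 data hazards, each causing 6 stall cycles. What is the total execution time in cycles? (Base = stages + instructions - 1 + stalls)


Base cycles = 9 + 9 - 1 = 17
Total stalls = 8 * 6 = 48
Total = 17 + 48 = 65

65


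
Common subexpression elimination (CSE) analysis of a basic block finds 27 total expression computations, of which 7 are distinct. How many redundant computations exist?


CSE count = total expressions - unique expressions
= 27 - 7 = 20

20


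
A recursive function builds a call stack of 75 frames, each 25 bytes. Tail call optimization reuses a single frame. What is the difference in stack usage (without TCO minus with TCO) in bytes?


Without TCO: 75 * 25 = 1875 bytes
With TCO: reuse 1 frame = 25 bytes
Savings = 1875 - 25 = 1850

1850


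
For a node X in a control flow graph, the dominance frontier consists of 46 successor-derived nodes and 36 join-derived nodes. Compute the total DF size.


DF(X) = direct successor contributions + join point contributions
= 46 + 36 = 82

82


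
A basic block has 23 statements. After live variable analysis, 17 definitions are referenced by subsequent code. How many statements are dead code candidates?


Dead code = total statements - live definitions
= 23 - 17 = 6

6


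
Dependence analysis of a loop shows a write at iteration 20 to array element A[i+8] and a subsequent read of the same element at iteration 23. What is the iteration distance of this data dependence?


Distance = read iteration - write iteration
= 23 - 20 = 3

3


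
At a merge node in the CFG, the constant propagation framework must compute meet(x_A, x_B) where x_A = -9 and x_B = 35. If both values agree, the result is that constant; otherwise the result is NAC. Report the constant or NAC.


Meet operation: if both paths give the same constant, result is that constant; if they differ, result is NAC (not-a-constant).
Path A: -9, Path B: 35 -> differ
Result: not-a-constant -> NAC

NAC


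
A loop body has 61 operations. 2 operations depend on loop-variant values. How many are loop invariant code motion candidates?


Invariant candidates = total - loop-dependent
= 61 - 2 = 59

59


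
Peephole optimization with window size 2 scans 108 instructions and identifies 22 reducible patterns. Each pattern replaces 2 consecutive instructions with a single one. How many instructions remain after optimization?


Each match removes 1 instructions.
Total removed = 22 * 1 = 22
Remaining = 108 - 22 = 86

86


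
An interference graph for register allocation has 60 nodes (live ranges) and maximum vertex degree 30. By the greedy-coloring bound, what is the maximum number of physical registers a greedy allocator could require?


Greedy coloring never needs more than (max_degree + 1) colors: when coloring a vertex, at most max_degree neighbors are already colored.
Upper bound = 30 + 1 = 31

31


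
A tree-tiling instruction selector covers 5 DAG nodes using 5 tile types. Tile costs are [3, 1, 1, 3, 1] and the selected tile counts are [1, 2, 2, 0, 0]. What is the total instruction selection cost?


Total cost = sum(count_i * cost_i)
= 1*3 + 2*1 + 2*1 + 0*3 + 0*1
= 7

7


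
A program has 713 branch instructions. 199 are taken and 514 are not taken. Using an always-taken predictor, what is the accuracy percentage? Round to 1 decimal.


Predictor: always-taken
Correct predictions = 199
Accuracy = 199 / 713 * 100 = 27.9%

27.9


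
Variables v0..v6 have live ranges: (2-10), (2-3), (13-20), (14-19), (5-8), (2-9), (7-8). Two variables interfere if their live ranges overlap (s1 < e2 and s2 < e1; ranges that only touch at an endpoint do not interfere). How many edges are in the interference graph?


Check all pairs for overlapping intervals.
Two intervals (s1,e1) and (s2,e2) overlap if s1 < e2 and s2 < e1.
v0 (2-10) vs v1..v6: overlaps v1, v4, v5, v6 -> 4
v1 (2-3) vs v2..v6: overlaps v5 -> 1
v2 (13-20) vs v3..v6: overlaps v3 -> 1
v3 (14-19) vs v4..v6: overlaps none -> 0
v4 (5-8) vs v5..v6: overlaps v5, v6 -> 2
v5 (2-9) vs v6: overlaps v6 -> 1
Total overlapping pairs = 4 + 1 + 1 + 0 + 2 + 1 = 9

9


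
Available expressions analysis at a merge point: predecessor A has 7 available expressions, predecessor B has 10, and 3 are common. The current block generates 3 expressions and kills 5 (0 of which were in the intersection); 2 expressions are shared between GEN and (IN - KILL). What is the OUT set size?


IN = intersection of predecessors = 3
IN - KILL = 3 - 0 = 3
|OUT| = |GEN| + |IN - KILL| - |GEN ∩ (IN - KILL)| = 3 + 3 - 2 = 4

4


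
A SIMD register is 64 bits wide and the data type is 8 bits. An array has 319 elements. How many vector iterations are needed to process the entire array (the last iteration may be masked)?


Width = 64 / 8 = 8 elements per vector op
Iterations = ceil(319 / 8) = 40

40


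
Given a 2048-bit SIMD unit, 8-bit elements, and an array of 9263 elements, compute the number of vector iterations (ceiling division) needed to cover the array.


Width = 2048 / 8 = 256 elements per vector op
Iterations = ceil(9263 / 256) = 37

37


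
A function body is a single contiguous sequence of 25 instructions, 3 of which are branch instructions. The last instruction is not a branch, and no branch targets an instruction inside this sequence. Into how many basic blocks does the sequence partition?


With no in-sequence branch targets, the leaders are the first instruction plus the instruction after each branch.
Number of basic blocks = branches + 1
= 3 + 1 = 4

4


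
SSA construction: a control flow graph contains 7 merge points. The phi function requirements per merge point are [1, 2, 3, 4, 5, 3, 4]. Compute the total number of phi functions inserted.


Total phi functions = sum of phi functions at each join node
= 1 + 2 + 3 + 4 + 5 + 3 + 4 = 22

22


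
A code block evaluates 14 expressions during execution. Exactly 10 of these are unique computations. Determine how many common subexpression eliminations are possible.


CSE count = total expressions - unique expressions
= 14 - 10 = 4

4


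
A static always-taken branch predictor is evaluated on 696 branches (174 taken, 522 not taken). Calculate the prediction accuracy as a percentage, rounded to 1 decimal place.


Predictor: always-taken
Correct predictions = 174
Accuracy = 174 / 696 * 100 = 25.0%

25.0


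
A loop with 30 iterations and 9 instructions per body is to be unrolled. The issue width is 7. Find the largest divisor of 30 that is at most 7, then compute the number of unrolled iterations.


Largest divisor of 30 <= 7 is 6
New iterations = 30 / 6 = 5

5


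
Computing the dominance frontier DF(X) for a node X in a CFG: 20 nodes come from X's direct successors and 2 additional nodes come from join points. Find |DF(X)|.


DF(X) = direct successor contributions + join point contributions
= 20 + 2 = 22

22


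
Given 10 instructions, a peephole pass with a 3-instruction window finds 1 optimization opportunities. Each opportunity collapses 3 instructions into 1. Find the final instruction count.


Each match removes 2 instructions.
Total removed = 1 * 2 = 2
Remaining = 10 - 2 = 8

8


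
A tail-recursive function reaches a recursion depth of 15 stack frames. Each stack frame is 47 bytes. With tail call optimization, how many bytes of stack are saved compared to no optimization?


Without TCO: 15 * 47 = 705 bytes
With TCO: reuse 1 frame = 47 bytes
Savings = 705 - 47 = 658

658


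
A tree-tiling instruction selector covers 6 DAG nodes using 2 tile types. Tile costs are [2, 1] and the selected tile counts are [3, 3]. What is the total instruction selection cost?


Total cost = sum(count_i * cost_i)
= 3*2 + 3*1
= 9

9


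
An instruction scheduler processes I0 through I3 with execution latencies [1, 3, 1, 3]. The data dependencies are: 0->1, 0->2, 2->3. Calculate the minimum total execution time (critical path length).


Compute longest path through dependency graph: dist(Ik) = max over predecessors of dist + latency(Ik).
dist(I0) = latency 1 = 1
dist(I1) = dist(I0) + 3 = 1 + 3 = 4
dist(I2) = dist(I0) + 1 = 1 + 1 = 2
dist(I3) = dist(I2) + 3 = 2 + 3 = 5
Critical path = max dist = 5

5


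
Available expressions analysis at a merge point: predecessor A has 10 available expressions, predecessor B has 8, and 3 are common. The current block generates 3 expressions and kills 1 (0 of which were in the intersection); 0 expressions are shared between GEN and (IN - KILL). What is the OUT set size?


IN = intersection of predecessors = 3
IN - KILL = 3 - 0 = 3
|OUT| = |GEN| + |IN - KILL| - |GEN ∩ (IN - KILL)| = 3 + 3 - 0 = 6

6


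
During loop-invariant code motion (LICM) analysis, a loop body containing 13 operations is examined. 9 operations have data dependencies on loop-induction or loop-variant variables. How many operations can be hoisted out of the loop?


Invariant candidates = total - loop-dependent
= 13 - 9 = 4

4
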